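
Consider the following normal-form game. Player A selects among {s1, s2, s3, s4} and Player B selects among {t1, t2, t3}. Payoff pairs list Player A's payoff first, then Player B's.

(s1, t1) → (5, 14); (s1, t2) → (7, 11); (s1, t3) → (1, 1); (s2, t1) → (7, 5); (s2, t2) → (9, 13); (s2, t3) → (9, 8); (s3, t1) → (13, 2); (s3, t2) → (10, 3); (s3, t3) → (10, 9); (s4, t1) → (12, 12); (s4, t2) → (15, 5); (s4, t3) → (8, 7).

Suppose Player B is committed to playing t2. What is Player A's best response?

With Player B fixed at t2, Player A's payoffs are: s1 → 7, s2 → 9, s3 → 10, s4 → 15.
The maximum is 15, achieved by s4.

s4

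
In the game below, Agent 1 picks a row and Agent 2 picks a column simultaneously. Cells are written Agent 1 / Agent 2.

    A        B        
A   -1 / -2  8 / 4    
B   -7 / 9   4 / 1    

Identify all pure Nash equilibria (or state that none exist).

(A, B)

Check mutual best responses: a cell is a NE iff neither player can gain by unilaterally deviating.
Agent 1's best responses — vs A: A (payoff -1); vs B: A (payoff 8).
Agent 2's best responses — vs A: B (payoff 4); vs B: A (payoff 9).
The only mutual best response is (A, B); neither player gains by switching there.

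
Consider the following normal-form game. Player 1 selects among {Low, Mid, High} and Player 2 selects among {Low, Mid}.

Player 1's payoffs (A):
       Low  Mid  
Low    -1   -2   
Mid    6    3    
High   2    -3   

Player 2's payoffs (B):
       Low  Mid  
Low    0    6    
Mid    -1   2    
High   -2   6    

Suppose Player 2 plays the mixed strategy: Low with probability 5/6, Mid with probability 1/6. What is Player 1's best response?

Mid

Compute Player 1's expected payoff from each pure strategy against the given mix.
Low: (5/6)·(-1) + (1/6)·(-2) = -7/6
Mid: (5/6)·6 + (1/6)·3 = 11/2
High: (5/6)·2 + (1/6)·(-3) = 7/6
Highest expected payoff is 11/2, from Mid.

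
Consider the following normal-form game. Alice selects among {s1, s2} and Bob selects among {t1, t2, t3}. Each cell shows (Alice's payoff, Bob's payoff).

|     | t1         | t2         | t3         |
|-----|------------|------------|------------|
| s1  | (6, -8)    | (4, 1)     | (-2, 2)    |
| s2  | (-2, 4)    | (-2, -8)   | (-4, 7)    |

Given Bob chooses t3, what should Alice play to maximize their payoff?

s1

With Bob fixed at t3, Alice's payoffs are: s1 → -2, s2 → -4.
The maximum is -2, achieved by s1.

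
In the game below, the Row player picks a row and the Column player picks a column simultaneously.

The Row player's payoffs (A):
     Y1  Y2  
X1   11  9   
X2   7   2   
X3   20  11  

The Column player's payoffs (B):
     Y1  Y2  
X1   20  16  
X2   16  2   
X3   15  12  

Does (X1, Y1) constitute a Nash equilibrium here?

No

Holding the Column player at Y1: the Row player gets 11 from X1 but could get 20 by switching to X3. The Row player has a profitable deviation.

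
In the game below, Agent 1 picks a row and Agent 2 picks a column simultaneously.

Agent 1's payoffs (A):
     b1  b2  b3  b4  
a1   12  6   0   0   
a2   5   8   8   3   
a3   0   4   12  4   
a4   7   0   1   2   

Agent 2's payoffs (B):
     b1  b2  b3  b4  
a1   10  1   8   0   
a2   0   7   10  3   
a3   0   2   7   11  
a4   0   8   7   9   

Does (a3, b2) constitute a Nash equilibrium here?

Holding Agent 2 at b2: Agent 1 gets 4 from a3 but could get 8 by switching to a2. Agent 1 has a profitable deviation.

No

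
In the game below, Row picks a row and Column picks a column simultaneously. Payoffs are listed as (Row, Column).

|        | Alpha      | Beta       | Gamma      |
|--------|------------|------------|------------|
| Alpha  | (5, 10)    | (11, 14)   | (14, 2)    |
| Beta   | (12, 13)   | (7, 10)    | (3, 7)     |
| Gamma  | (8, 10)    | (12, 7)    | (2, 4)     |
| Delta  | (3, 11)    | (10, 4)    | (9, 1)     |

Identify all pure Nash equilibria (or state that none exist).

(Beta, Alpha)

Check mutual best responses: a cell is a NE iff neither player can gain by unilaterally deviating.
Row's best responses — vs Alpha: Beta (payoff 12); vs Beta: Gamma (payoff 12); vs Gamma: Alpha (payoff 14).
Column's best responses — vs Alpha: Beta (payoff 14); vs Beta: Alpha (payoff 13); vs Gamma: Alpha (payoff 10); vs Delta: Alpha (payoff 11).
The only mutual best response is (Beta, Alpha); neither player gains by switching there.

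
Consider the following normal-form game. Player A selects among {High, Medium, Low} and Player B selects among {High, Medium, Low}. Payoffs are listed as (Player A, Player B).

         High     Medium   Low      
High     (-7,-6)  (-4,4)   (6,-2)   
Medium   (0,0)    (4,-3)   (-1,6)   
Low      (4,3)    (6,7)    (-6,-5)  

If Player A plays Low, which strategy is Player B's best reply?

With Player A fixed at Low, Player B's payoffs are: High → 3, Medium → 7, Low → -5.
The maximum is 7, achieved by Medium.

Medium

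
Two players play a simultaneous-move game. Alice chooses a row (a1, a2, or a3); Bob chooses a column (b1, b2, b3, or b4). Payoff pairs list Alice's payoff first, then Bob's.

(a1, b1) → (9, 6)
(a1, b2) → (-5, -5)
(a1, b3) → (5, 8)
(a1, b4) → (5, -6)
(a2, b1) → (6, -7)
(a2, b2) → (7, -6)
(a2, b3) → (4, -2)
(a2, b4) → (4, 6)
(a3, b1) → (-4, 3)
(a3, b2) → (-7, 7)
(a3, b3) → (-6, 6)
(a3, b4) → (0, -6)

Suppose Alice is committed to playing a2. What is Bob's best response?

With Alice fixed at a2, Bob's payoffs are: b1 → -7, b2 → -6, b3 → -2, b4 → 6.
The maximum is 6, achieved by b4.

b4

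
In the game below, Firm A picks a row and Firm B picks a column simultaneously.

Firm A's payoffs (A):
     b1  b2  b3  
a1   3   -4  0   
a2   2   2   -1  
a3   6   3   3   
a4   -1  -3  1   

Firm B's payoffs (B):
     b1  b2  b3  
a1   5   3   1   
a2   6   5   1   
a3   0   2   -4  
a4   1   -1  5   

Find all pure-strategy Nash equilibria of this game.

A profile is a Nash equilibrium when each player is best-responding to the other.
Firm A's best responses — vs b1: a3 (payoff 6); vs b2: a3 (payoff 3); vs b3: a3 (payoff 3).
Firm B's best responses — vs a1: b1 (payoff 5); vs a2: b1 (payoff 6); vs a3: b2 (payoff 2); vs a4: b3 (payoff 5).
The only mutual best response is (a3, b2); neither player gains by switching there.

(a3, b2)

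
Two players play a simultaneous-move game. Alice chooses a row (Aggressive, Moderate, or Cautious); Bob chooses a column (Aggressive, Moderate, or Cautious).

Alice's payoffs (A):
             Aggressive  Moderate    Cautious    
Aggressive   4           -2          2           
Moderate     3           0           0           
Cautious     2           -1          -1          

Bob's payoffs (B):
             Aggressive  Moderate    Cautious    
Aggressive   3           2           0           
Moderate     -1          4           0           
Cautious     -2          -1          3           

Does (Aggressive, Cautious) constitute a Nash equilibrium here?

Holding Bob at Cautious: Alice gets 2 from Aggressive, versus 0 from Moderate, -1 from Cautious. No profitable deviation for Alice.
Holding Alice at Aggressive: Bob gets 0 from Cautious but could get 3 by switching to Aggressive. Bob has a profitable deviation.

No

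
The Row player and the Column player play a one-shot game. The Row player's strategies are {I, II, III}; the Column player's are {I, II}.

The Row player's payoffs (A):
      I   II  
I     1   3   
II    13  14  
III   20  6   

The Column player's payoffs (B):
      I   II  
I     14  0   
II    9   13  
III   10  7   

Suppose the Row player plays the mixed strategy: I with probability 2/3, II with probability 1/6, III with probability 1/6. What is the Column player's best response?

I

Compute the Column player's expected payoff from each pure strategy against the given mix.
I: (2/3)·14 + (1/6)·9 + (1/6)·10 = 25/2
II: (2/3)·0 + (1/6)·13 + (1/6)·7 = 10/3
Highest expected payoff is 25/2, from I.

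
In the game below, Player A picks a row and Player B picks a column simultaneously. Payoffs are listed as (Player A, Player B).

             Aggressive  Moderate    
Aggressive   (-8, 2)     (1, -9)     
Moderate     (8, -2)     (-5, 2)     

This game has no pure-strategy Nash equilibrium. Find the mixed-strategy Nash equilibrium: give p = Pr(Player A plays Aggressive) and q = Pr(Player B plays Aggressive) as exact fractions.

In a mixed NE each player is indifferent between their pure strategies, so the opponent's mix sets the indifference.
Player B indifferent between Aggressive and Moderate: p·2 + (1−p)·(-2) = p·(-9) + (1−p)·2 ⟹ (-2) + 4p = 2 + (-11)p ⟹ p = 4/15.
Player A indifferent between Aggressive and Moderate: q·(-8) + (1−q)·1 = q·8 + (1−q)·(-5) ⟹ 1 + (-9)q = (-5) + 13q ⟹ q = 3/11.

p = 4/15, q = 3/11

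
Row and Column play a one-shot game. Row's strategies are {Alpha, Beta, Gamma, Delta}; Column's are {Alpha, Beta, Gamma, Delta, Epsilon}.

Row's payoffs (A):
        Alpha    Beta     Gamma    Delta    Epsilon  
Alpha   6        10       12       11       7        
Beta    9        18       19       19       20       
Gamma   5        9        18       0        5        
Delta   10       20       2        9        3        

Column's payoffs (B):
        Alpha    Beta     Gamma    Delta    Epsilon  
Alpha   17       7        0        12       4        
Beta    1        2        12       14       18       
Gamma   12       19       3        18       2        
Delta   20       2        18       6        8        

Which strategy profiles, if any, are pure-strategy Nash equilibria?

(Beta, Epsilon) and (Delta, Alpha)

A profile is a Nash equilibrium when each player is best-responding to the other.
Row's best responses — vs Alpha: Delta (payoff 10); vs Beta: Delta (payoff 20); vs Gamma: Beta (payoff 19); vs Delta: Beta (payoff 19); vs Epsilon: Beta (payoff 20).
Column's best responses — vs Alpha: Alpha (payoff 17); vs Beta: Epsilon (payoff 18); vs Gamma: Beta (payoff 19); vs Delta: Alpha (payoff 20).
Mutual best responses occur at (Beta, Epsilon) and (Delta, Alpha); at each, neither player gains by switching.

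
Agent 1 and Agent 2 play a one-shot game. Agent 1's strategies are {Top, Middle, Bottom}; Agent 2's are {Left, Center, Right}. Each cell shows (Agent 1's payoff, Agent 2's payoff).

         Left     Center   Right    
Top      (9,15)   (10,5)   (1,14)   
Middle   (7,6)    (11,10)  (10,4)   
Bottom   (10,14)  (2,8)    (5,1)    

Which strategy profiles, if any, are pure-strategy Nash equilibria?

(Middle, Center) and (Bottom, Left)

Find each player's best response to every opponent strategy; NE are the intersections.
Agent 1's best responses — vs Left: Bottom (payoff 10); vs Center: Middle (payoff 11); vs Right: Middle (payoff 10).
Agent 2's best responses — vs Top: Left (payoff 15); vs Middle: Center (payoff 10); vs Bottom: Left (payoff 14).
Mutual best responses occur at (Middle, Center) and (Bottom, Left); at each, neither player gains by switching.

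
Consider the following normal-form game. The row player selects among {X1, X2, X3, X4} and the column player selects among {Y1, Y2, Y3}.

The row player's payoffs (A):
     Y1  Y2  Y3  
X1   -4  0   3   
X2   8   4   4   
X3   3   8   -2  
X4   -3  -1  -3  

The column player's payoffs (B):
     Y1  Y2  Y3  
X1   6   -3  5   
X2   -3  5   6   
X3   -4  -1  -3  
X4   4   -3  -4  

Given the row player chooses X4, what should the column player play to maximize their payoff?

Y1

With the row player fixed at X4, the column player's payoffs are: Y1 → 4, Y2 → -3, Y3 → -4.
The maximum is 4, achieved by Y1.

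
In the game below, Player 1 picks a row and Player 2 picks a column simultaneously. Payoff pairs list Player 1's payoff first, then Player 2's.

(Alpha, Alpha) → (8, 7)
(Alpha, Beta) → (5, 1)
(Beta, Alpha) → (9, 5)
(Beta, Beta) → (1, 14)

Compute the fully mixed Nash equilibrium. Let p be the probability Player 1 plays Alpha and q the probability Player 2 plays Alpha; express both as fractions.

p = 3/5, q = 4/5

Each player's mixing probability is pinned down by making the *other* player indifferent.
Player 2 indifferent between Alpha and Beta: p·7 + (1−p)·5 = p·1 + (1−p)·14 ⟹ 5 + 2p = 14 + (-13)p ⟹ p = 3/5.
Player 1 indifferent between Alpha and Beta: q·8 + (1−q)·5 = q·9 + (1−q)·1 ⟹ 5 + 3q = 1 + 8q ⟹ q = 4/5.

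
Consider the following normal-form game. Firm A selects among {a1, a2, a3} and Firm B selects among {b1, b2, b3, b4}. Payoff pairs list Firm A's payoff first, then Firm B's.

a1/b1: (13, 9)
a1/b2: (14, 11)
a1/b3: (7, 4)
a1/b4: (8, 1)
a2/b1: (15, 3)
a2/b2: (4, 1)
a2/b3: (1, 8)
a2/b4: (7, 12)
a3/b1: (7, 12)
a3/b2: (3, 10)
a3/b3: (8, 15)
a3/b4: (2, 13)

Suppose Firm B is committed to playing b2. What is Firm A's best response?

a1

With Firm B fixed at b2, Firm A's payoffs are: a1 → 14, a2 → 4, a3 → 3.
The maximum is 14, achieved by a1.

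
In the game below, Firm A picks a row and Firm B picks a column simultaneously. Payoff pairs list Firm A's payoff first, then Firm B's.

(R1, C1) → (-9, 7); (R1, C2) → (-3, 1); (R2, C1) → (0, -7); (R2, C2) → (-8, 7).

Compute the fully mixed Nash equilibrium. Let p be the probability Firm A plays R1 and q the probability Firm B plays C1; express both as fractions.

p = 7/10, q = 5/14

In a mixed NE each player is indifferent between their pure strategies, so the opponent's mix sets the indifference.
Firm B indifferent between C1 and C2: p·7 + (1−p)·(-7) = p·1 + (1−p)·7 ⟹ (-7) + 14p = 7 + (-6)p ⟹ p = 7/10.
Firm A indifferent between R1 and R2: q·(-9) + (1−q)·(-3) = q·0 + (1−q)·(-8) ⟹ (-3) + (-6)q = (-8) + 8q ⟹ q = 5/14.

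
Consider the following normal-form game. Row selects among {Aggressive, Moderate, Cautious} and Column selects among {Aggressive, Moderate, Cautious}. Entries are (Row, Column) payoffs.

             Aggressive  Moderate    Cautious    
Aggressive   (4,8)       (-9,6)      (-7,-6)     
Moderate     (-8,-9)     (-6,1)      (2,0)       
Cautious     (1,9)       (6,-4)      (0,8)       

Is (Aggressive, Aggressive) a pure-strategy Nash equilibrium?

Yes

Holding Column at Aggressive: Row gets 4 from Aggressive, versus -8 from Moderate, 1 from Cautious. No profitable deviation for Row.
Holding Row at Aggressive: Column gets 8 from Aggressive, versus 6 from Moderate, -6 from Cautious. No profitable deviation for Column either.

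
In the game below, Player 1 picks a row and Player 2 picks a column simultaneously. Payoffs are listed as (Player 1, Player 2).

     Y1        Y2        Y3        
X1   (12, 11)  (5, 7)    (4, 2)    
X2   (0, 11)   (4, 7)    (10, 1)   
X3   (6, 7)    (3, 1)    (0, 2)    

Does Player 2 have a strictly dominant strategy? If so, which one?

Check whether one of Player 2's strategies beats all alternatives regardless of what the opponent does.
Y1 strictly dominates: vs X1: 11 > each of {7, 2}; vs X2: 11 > each of {7, 1}; vs X3: 7 > each of {1, 2}.

Y1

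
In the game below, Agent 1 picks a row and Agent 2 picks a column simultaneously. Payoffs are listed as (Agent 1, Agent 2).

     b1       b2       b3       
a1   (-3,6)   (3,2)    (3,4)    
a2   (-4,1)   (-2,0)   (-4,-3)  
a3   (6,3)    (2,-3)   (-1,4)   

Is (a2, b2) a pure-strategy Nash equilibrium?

No

Holding Agent 2 at b2: Agent 1 gets -2 from a2 but could get 3 by switching to a1. Agent 1 has a profitable deviation.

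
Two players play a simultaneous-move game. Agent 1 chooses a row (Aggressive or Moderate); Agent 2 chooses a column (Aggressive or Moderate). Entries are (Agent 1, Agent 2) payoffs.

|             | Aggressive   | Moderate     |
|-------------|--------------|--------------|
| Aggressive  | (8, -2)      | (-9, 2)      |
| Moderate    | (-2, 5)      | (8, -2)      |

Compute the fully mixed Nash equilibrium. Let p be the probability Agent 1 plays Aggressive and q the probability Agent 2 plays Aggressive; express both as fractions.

In a mixed NE each player is indifferent between their pure strategies, so the opponent's mix sets the indifference.
Agent 2 indifferent between Aggressive and Moderate: p·(-2) + (1−p)·5 = p·2 + (1−p)·(-2) ⟹ 5 + (-7)p = (-2) + 4p ⟹ p = 7/11.
Agent 1 indifferent between Aggressive and Moderate: q·8 + (1−q)·(-9) = q·(-2) + (1−q)·8 ⟹ (-9) + 17q = 8 + (-10)q ⟹ q = 17/27.

p = 7/11, q = 17/27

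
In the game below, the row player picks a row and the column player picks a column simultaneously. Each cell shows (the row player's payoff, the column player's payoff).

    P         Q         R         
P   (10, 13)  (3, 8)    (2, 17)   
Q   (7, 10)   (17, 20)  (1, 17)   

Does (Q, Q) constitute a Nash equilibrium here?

Holding the column player at Q: the row player gets 17 from Q, versus 3 from P. No profitable deviation for the row player.
Holding the row player at Q: the column player gets 20 from Q, versus 10 from P, 17 from R. No profitable deviation for the column player either.

Yes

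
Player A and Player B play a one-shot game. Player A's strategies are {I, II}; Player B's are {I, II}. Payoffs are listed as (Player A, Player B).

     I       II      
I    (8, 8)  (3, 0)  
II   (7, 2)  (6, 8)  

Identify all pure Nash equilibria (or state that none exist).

Check mutual best responses: a cell is a NE iff neither player can gain by unilaterally deviating.
Player A's best responses — vs I: I (payoff 8); vs II: II (payoff 6).
Player B's best responses — vs I: I (payoff 8); vs II: II (payoff 8).
Mutual best responses occur at (I, I) and (II, II); at each, neither player gains by switching.

(I, I) and (II, II)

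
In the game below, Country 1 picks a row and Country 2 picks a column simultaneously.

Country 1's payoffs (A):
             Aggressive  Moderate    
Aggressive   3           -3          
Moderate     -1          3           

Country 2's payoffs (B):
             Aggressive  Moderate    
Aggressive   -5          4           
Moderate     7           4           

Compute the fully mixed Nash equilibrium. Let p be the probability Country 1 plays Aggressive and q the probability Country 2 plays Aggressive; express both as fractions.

In a mixed NE each player is indifferent between their pure strategies, so the opponent's mix sets the indifference.
Country 2 indifferent between Aggressive and Moderate: p·(-5) + (1−p)·7 = p·4 + (1−p)·4 ⟹ 7 + (-12)p = 4 + 0p ⟹ p = 1/4.
Country 1 indifferent between Aggressive and Moderate: q·3 + (1−q)·(-3) = q·(-1) + (1−q)·3 ⟹ (-3) + 6q = 3 + (-4)q ⟹ q = 3/5.

p = 1/4, q = 3/5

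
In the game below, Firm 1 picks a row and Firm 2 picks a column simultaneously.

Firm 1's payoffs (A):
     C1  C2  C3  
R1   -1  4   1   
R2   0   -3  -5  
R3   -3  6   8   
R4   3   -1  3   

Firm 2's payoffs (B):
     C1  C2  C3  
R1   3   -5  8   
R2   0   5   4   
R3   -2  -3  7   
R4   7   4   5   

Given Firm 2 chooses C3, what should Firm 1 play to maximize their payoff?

R3

With Firm 2 fixed at C3, Firm 1's payoffs are: R1 → 1, R2 → -5, R3 → 8, R4 → 3.
The maximum is 8, achieved by R3.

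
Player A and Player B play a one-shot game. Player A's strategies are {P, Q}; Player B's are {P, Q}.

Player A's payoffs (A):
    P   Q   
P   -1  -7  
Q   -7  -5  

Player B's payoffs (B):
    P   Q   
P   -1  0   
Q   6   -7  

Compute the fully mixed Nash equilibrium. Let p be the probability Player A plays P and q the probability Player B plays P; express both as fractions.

In a mixed NE each player is indifferent between their pure strategies, so the opponent's mix sets the indifference.
Player B indifferent between P and Q: p·(-1) + (1−p)·6 = p·0 + (1−p)·(-7) ⟹ 6 + (-7)p = (-7) + 7p ⟹ p = 13/14.
Player A indifferent between P and Q: q·(-1) + (1−q)·(-7) = q·(-7) + (1−q)·(-5) ⟹ (-7) + 6q = (-5) + (-2)q ⟹ q = 1/4.

p = 13/14, q = 1/4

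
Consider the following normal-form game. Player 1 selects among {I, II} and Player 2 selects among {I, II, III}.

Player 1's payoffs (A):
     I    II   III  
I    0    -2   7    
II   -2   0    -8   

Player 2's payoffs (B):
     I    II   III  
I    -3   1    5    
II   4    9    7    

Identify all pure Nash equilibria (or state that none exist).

A profile is a Nash equilibrium when each player is best-responding to the other.
Player 1's best responses — vs I: I (payoff 0); vs II: II (payoff 0); vs III: I (payoff 7).
Player 2's best responses — vs I: III (payoff 5); vs II: II (payoff 9).
Mutual best responses occur at (I, III) and (II, II); at each, neither player gains by switching.

(I, III) and (II, II)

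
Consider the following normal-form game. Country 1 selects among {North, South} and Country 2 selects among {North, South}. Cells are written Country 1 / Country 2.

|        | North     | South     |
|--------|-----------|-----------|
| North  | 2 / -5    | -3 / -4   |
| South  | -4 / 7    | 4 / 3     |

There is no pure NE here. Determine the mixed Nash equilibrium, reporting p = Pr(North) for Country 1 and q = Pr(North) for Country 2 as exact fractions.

Each player's mixing probability is pinned down by making the *other* player indifferent.
Country 2 indifferent between North and South: p·(-5) + (1−p)·7 = p·(-4) + (1−p)·3 ⟹ 7 + (-12)p = 3 + (-7)p ⟹ p = 4/5.
Country 1 indifferent between North and South: q·2 + (1−q)·(-3) = q·(-4) + (1−q)·4 ⟹ (-3) + 5q = 4 + (-8)q ⟹ q = 7/13.

p = 4/5, q = 7/13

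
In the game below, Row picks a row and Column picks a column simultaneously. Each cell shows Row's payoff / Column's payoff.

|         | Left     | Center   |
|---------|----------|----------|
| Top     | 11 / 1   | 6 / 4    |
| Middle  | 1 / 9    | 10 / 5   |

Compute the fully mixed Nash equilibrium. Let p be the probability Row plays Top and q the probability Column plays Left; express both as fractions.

In a mixed NE each player is indifferent between their pure strategies, so the opponent's mix sets the indifference.
Column indifferent between Left and Center: p·1 + (1−p)·9 = p·4 + (1−p)·5 ⟹ 9 + (-8)p = 5 + (-1)p ⟹ p = 4/7.
Row indifferent between Top and Middle: q·11 + (1−q)·6 = q·1 + (1−q)·10 ⟹ 6 + 5q = 10 + (-9)q ⟹ q = 2/7.

p = 4/7, q = 2/7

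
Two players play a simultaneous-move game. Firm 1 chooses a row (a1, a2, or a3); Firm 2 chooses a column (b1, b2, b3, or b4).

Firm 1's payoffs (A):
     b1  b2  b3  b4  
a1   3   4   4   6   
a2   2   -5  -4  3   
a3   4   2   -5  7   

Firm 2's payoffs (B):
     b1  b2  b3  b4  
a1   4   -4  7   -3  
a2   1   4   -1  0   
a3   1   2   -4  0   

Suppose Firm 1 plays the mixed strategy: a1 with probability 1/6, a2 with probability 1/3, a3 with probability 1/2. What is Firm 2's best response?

b2

Compute Firm 2's expected payoff from each pure strategy against the given mix.
b1: (1/6)·4 + (1/3)·1 + (1/2)·1 = 3/2
b2: (1/6)·(-4) + (1/3)·4 + (1/2)·2 = 5/3
b3: (1/6)·7 + (1/3)·(-1) + (1/2)·(-4) = -7/6
b4: (1/6)·(-3) + (1/3)·0 + (1/2)·0 = -1/2
Highest expected payoff is 5/3, from b2.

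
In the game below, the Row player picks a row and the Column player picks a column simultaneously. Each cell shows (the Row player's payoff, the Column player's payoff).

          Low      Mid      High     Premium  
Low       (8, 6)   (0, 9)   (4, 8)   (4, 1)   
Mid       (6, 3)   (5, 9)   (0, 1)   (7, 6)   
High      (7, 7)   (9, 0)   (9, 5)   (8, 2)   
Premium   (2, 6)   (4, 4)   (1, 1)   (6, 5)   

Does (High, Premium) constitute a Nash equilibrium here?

Holding the Column player at Premium: the Row player gets 8 from High, versus 4 from Low, 7 from Mid, 6 from Premium. No profitable deviation for the Row player.
Holding the Row player at High: the Column player gets 2 from Premium but could get 7 by switching to Low. The Column player has a profitable deviation.

No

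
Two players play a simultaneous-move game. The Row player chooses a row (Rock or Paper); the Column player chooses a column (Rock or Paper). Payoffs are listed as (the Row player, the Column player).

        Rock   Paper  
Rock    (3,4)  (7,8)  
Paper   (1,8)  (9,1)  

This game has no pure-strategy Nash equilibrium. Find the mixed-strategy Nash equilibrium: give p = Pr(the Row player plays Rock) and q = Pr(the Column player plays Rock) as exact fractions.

p = 7/11, q = 1/2

Each player's mixing probability is pinned down by making the *other* player indifferent.
The Column player indifferent between Rock and Paper: p·4 + (1−p)·8 = p·8 + (1−p)·1 ⟹ 8 + (-4)p = 1 + 7p ⟹ p = 7/11.
The Row player indifferent between Rock and Paper: q·3 + (1−q)·7 = q·1 + (1−q)·9 ⟹ 7 + (-4)q = 9 + (-8)q ⟹ q = 1/2.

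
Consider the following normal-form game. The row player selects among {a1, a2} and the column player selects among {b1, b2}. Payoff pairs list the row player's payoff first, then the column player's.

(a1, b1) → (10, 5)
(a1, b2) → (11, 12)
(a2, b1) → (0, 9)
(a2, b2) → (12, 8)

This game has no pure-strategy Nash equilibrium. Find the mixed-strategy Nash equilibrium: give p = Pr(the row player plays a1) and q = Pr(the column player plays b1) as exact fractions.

p = 1/8, q = 1/11

Each player's mixing probability is pinned down by making the *other* player indifferent.
The column player indifferent between b1 and b2: p·5 + (1−p)·9 = p·12 + (1−p)·8 ⟹ 9 + (-4)p = 8 + 4p ⟹ p = 1/8.
The row player indifferent between a1 and a2: q·10 + (1−q)·11 = q·0 + (1−q)·12 ⟹ 11 + (-1)q = 12 + (-12)q ⟹ q = 1/11.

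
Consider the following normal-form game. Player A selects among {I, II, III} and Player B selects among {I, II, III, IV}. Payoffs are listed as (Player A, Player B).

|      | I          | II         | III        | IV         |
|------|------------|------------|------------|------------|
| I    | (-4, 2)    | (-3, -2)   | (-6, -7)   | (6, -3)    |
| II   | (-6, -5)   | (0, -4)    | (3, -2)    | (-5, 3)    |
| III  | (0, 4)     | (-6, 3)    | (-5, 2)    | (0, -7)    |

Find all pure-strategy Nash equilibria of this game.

(III, I)

A profile is a Nash equilibrium when each player is best-responding to the other.
Player A's best responses — vs I: III (payoff 0); vs II: II (payoff 0); vs III: II (payoff 3); vs IV: I (payoff 6).
Player B's best responses — vs I: I (payoff 2); vs II: IV (payoff 3); vs III: I (payoff 4).
The only mutual best response is (III, I); neither player gains by switching there.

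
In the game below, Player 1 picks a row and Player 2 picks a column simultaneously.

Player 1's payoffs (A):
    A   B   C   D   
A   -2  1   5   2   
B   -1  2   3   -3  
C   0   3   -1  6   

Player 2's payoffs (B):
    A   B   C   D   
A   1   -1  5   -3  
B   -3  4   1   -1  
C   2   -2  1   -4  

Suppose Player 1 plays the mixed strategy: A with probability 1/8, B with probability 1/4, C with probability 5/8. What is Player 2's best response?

Compute Player 2's expected payoff from each pure strategy against the given mix.
A: (1/8)·1 + (1/4)·(-3) + (5/8)·2 = 5/8
B: (1/8)·(-1) + (1/4)·4 + (5/8)·(-2) = -3/8
C: (1/8)·5 + (1/4)·1 + (5/8)·1 = 3/2
D: (1/8)·(-3) + (1/4)·(-1) + (5/8)·(-4) = -25/8
Highest expected payoff is 3/2, from C.

C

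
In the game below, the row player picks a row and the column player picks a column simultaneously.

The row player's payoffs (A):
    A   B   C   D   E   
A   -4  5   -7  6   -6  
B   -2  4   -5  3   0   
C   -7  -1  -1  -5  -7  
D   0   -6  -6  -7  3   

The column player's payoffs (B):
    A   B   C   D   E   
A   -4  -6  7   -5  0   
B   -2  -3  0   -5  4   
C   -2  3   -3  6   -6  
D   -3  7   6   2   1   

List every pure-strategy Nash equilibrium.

A profile is a Nash equilibrium when each player is best-responding to the other.
The row player's best responses — vs A: D (payoff 0); vs B: A (payoff 5); vs C: C (payoff -1); vs D: A (payoff 6); vs E: D (payoff 3).
The column player's best responses — vs A: C (payoff 7); vs B: E (payoff 4); vs C: D (payoff 6); vs D: B (payoff 7).
No cell has both players best-responding. For instance, the row player's best reply to C is C, but against C the column player prefers D over C.

There is no pure-strategy Nash equilibrium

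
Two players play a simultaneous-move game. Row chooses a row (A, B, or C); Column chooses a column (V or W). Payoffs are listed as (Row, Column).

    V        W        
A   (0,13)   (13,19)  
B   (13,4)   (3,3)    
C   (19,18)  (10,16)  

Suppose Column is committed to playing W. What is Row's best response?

A

With Column fixed at W, Row's payoffs are: A → 13, B → 3, C → 10.
The maximum is 13, achieved by A.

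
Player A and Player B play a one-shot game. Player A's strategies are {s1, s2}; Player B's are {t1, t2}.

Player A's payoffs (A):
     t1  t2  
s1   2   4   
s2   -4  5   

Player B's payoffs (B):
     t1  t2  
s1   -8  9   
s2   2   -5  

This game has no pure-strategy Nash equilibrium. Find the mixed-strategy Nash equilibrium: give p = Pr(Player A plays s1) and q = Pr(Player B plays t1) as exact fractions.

p = 7/24, q = 1/7

Each player's mixing probability is pinned down by making the *other* player indifferent.
Player B indifferent between t1 and t2: p·(-8) + (1−p)·2 = p·9 + (1−p)·(-5) ⟹ 2 + (-10)p = (-5) + 14p ⟹ p = 7/24.
Player A indifferent between s1 and s2: q·2 + (1−q)·4 = q·(-4) + (1−q)·5 ⟹ 4 + (-2)q = 5 + (-9)q ⟹ q = 1/7.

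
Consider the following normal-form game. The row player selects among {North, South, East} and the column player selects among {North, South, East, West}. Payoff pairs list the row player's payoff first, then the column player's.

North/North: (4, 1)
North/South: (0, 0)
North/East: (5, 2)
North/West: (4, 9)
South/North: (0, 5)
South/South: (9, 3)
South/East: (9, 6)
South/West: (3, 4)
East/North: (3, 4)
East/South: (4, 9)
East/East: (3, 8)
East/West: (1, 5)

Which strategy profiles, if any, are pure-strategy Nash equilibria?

(North, West) and (South, East)

A profile is a Nash equilibrium when each player is best-responding to the other.
The row player's best responses — vs North: North (payoff 4); vs South: South (payoff 9); vs East: South (payoff 9); vs West: North (payoff 4).
The column player's best responses — vs North: West (payoff 9); vs South: East (payoff 6); vs East: South (payoff 9).
Mutual best responses occur at (North, West) and (South, East); at each, neither player gains by switching.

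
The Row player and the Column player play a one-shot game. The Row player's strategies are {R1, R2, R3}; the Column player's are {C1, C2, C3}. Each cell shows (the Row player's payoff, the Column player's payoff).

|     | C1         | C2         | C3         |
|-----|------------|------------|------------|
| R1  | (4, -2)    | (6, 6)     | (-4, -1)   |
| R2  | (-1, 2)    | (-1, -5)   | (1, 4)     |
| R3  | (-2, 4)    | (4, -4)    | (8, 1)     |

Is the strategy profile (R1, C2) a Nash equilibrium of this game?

Holding the Column player at C2: the Row player gets 6 from R1, versus -1 from R2, 4 from R3. No profitable deviation for the Row player.
Holding the Row player at R1: the Column player gets 6 from C2, versus -2 from C1, -1 from C3. No profitable deviation for the Column player either.

Yes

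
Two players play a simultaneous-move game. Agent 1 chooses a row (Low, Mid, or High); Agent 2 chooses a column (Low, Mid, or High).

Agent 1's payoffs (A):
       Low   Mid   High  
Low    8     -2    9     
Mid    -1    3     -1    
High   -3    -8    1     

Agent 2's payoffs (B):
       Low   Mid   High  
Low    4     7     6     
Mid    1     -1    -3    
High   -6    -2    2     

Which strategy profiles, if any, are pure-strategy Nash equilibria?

None

Check mutual best responses: a cell is a NE iff neither player can gain by unilaterally deviating.
Agent 1's best responses — vs Low: Low (payoff 8); vs Mid: Mid (payoff 3); vs High: Low (payoff 9).
Agent 2's best responses — vs Low: Mid (payoff 7); vs Mid: Low (payoff 1); vs High: High (payoff 2).
No cell has both players best-responding. For instance, Agent 1's best reply to Low is Low, but against Low Agent 2 prefers Mid over Low.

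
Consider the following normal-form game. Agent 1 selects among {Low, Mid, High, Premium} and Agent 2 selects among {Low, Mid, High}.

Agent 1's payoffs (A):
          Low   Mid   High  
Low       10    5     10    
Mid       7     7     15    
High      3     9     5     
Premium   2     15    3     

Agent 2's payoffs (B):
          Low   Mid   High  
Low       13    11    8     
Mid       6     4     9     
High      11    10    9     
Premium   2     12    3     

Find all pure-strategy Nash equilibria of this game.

(Low, Low), (Mid, High), and (Premium, Mid)

A profile is a Nash equilibrium when each player is best-responding to the other.
Agent 1's best responses — vs Low: Low (payoff 10); vs Mid: Premium (payoff 15); vs High: Mid (payoff 15).
Agent 2's best responses — vs Low: Low (payoff 13); vs Mid: High (payoff 9); vs High: Low (payoff 11); vs Premium: Mid (payoff 12).
Mutual best responses occur at (Low, Low), (Mid, High), and (Premium, Mid); at each, neither player gains by switching.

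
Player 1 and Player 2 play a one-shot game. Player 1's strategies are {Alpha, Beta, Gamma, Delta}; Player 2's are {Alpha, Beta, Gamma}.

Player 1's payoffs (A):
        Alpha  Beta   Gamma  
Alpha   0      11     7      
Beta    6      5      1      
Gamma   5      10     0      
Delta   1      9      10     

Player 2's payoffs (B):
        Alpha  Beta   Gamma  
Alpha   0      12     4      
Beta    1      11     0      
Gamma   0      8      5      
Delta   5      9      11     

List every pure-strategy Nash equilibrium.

(Alpha, Beta) and (Delta, Gamma)

Check mutual best responses: a cell is a NE iff neither player can gain by unilaterally deviating.
Player 1's best responses — vs Alpha: Beta (payoff 6); vs Beta: Alpha (payoff 11); vs Gamma: Delta (payoff 10).
Player 2's best responses — vs Alpha: Beta (payoff 12); vs Beta: Beta (payoff 11); vs Gamma: Beta (payoff 8); vs Delta: Gamma (payoff 11).
Mutual best responses occur at (Alpha, Beta) and (Delta, Gamma); at each, neither player gains by switching.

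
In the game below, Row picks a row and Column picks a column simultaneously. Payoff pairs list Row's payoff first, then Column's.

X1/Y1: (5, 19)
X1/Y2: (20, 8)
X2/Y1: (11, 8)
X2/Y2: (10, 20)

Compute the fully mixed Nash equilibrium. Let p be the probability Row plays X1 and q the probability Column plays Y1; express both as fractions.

p = 12/23, q = 5/8

Each player's mixing probability is pinned down by making the *other* player indifferent.
Column indifferent between Y1 and Y2: p·19 + (1−p)·8 = p·8 + (1−p)·20 ⟹ 8 + 11p = 20 + (-12)p ⟹ p = 12/23.
Row indifferent between X1 and X2: q·5 + (1−q)·20 = q·11 + (1−q)·10 ⟹ 20 + (-15)q = 10 + 1q ⟹ q = 5/8.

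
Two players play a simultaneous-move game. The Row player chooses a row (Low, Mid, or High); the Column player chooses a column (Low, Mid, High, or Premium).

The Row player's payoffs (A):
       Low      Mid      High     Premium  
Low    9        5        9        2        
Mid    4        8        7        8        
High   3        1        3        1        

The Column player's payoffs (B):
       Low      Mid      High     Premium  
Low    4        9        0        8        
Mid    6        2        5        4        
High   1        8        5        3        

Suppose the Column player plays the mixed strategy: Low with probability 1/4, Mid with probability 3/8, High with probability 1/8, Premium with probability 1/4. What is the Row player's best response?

The Row player's best reply maximizes expected payoff against the mix.
Low: (1/4)·9 + (3/8)·5 + (1/8)·9 + (1/4)·2 = 23/4
Mid: (1/4)·4 + (3/8)·8 + (1/8)·7 + (1/4)·8 = 55/8
High: (1/4)·3 + (3/8)·1 + (1/8)·3 + (1/4)·1 = 7/4
Highest expected payoff is 55/8, from Mid.

Mid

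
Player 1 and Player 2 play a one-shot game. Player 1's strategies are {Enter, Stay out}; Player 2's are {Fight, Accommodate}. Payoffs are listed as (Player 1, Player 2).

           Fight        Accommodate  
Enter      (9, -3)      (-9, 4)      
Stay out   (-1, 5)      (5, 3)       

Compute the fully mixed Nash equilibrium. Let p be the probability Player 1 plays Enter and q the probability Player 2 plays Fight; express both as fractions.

p = 2/9, q = 7/12

Each player's mixing probability is pinned down by making the *other* player indifferent.
Player 2 indifferent between Fight and Accommodate: p·(-3) + (1−p)·5 = p·4 + (1−p)·3 ⟹ 5 + (-8)p = 3 + 1p ⟹ p = 2/9.
Player 1 indifferent between Enter and Stay out: q·9 + (1−q)·(-9) = q·(-1) + (1−q)·5 ⟹ (-9) + 18q = 5 + (-6)q ⟹ q = 7/12.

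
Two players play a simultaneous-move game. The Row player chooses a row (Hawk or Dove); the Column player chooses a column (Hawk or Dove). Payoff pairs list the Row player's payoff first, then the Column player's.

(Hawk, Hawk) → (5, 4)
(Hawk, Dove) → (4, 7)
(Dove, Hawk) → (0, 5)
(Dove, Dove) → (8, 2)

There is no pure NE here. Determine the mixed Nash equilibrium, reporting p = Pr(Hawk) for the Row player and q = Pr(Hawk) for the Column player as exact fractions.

p = 1/2, q = 4/9

In a mixed NE each player is indifferent between their pure strategies, so the opponent's mix sets the indifference.
The Column player indifferent between Hawk and Dove: p·4 + (1−p)·5 = p·7 + (1−p)·2 ⟹ 5 + (-1)p = 2 + 5p ⟹ p = 1/2.
The Row player indifferent between Hawk and Dove: q·5 + (1−q)·4 = q·0 + (1−q)·8 ⟹ 4 + 1q = 8 + (-8)q ⟹ q = 4/9.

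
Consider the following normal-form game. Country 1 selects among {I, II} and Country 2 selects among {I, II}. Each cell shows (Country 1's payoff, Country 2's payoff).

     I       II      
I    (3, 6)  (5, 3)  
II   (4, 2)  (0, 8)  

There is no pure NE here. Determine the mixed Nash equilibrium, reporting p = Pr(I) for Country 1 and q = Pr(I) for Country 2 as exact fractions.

Each player's mixing probability is pinned down by making the *other* player indifferent.
Country 2 indifferent between I and II: p·6 + (1−p)·2 = p·3 + (1−p)·8 ⟹ 2 + 4p = 8 + (-5)p ⟹ p = 2/3.
Country 1 indifferent between I and II: q·3 + (1−q)·5 = q·4 + (1−q)·0 ⟹ 5 + (-2)q = 0 + 4q ⟹ q = 5/6.

p = 2/3, q = 5/6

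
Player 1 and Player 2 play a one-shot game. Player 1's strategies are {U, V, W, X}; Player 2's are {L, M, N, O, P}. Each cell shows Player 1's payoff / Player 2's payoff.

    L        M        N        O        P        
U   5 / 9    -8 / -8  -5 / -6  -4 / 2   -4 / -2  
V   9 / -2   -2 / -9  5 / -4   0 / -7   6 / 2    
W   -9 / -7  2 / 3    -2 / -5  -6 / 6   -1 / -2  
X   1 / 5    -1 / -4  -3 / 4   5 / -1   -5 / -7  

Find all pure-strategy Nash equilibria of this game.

Find each player's best response to every opponent strategy; NE are the intersections.
Player 1's best responses — vs L: V (payoff 9); vs M: W (payoff 2); vs N: V (payoff 5); vs O: X (payoff 5); vs P: V (payoff 6).
Player 2's best responses — vs U: L (payoff 9); vs V: P (payoff 2); vs W: O (payoff 6); vs X: L (payoff 5).
The only mutual best response is (V, P); neither player gains by switching there.

(V, P)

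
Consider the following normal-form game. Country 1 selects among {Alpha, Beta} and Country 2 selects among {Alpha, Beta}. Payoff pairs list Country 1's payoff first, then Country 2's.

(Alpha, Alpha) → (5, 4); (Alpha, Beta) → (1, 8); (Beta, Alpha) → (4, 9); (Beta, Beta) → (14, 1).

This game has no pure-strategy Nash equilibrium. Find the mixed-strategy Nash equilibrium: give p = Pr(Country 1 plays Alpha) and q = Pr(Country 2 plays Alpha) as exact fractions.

Each player's mixing probability is pinned down by making the *other* player indifferent.
Country 2 indifferent between Alpha and Beta: p·4 + (1−p)·9 = p·8 + (1−p)·1 ⟹ 9 + (-5)p = 1 + 7p ⟹ p = 2/3.
Country 1 indifferent between Alpha and Beta: q·5 + (1−q)·1 = q·4 + (1−q)·14 ⟹ 1 + 4q = 14 + (-10)q ⟹ q = 13/14.

p = 2/3, q = 13/14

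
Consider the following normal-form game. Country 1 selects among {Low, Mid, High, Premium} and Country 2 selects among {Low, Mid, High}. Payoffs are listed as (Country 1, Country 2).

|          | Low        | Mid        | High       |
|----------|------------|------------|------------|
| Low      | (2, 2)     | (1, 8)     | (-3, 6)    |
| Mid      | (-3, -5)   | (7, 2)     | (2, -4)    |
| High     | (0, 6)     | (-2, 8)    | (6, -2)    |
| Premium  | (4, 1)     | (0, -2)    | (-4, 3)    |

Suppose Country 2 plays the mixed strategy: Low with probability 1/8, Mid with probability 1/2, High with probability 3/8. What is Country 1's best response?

Country 1's best reply maximizes expected payoff against the mix.
Low: (1/8)·2 + (1/2)·1 + (3/8)·(-3) = -3/8
Mid: (1/8)·(-3) + (1/2)·7 + (3/8)·2 = 31/8
High: (1/8)·0 + (1/2)·(-2) + (3/8)·6 = 5/4
Premium: (1/8)·4 + (1/2)·0 + (3/8)·(-4) = -1
Highest expected payoff is 31/8, from Mid.

Mid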